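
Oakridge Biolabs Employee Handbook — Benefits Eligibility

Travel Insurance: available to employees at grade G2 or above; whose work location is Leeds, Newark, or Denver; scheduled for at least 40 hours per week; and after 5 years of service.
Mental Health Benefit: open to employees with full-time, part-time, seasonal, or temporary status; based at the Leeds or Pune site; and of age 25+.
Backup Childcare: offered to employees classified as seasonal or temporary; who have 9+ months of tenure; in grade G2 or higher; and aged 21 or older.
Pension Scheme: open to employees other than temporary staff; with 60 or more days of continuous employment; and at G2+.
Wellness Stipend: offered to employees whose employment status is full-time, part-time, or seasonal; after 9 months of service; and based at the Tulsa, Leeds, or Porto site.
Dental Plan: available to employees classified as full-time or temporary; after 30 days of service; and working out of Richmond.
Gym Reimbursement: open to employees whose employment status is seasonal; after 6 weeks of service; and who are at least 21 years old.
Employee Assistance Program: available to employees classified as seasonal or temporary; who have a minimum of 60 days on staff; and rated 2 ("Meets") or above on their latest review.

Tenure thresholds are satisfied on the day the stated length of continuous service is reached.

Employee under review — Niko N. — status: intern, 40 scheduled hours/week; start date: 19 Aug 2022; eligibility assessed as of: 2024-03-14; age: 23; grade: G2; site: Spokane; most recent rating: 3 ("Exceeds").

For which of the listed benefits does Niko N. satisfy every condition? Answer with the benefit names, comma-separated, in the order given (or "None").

Service from 19 Aug 2022 to 2024-03-14: 573 days.
Travel Insurance — grade G2 ≥ G2 ✓; site Spokane ✗ (not Leeds, Newark, or Denver) → not eligible.
Mental Health Benefit — status intern ✗ (requires full-time, part-time, seasonal, or temporary) → not eligible.
Backup Childcare — status intern ✗ (requires seasonal or temporary) → not eligible.
Pension Scheme — status intern ✓ (not excluded); service 573 days ≥ 60 days ✓; grade G2 ≥ G2 ✓ → eligible.
Wellness Stipend — status intern ✗ (requires full-time, part-time, or seasonal) → not eligible.
Dental Plan — status intern ✗ (requires full-time or temporary) → not eligible.
Gym Reimbursement — status intern ✗ (requires seasonal) → not eligible.
Employee Assistance Program — status intern ✗ (requires seasonal or temporary) → not eligible.

Pension Scheme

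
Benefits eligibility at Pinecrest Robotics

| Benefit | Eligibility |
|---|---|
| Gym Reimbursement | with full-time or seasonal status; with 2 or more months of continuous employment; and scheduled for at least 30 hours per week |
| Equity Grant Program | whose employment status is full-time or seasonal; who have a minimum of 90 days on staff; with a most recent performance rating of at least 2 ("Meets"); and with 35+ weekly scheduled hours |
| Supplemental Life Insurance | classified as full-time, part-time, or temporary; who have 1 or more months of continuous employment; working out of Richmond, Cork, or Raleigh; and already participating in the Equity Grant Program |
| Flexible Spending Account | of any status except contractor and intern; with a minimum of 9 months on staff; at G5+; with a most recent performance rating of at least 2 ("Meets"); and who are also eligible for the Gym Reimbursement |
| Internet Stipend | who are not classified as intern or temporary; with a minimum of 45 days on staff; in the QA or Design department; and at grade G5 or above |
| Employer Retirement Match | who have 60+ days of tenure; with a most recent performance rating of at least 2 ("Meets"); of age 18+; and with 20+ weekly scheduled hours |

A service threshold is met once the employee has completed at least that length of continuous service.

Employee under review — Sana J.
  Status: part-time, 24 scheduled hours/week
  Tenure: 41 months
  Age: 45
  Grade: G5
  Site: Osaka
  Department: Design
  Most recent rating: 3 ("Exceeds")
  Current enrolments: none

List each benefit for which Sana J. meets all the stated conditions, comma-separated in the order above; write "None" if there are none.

Internet Stipend, Employer Retirement Match

Gym Reimbursement — status part-time ✗ (requires full-time or seasonal) → not eligible.
Equity Grant Program — status part-time ✗ (requires full-time or seasonal) → not eligible.
Supplemental Life Insurance — status part-time ✓; service 41 months ≥ 1 month ✓; site Osaka ✗ (not Richmond, Cork, or Raleigh) → not eligible.
Flexible Spending Account — status part-time ✓ (not excluded); service 41 months ≥ 9 months ✓; grade G5 ≥ G5 ✓; rating 3 ≥ 2 ✓; not eligible for Gym Reimbursement ✗ → not eligible.
Internet Stipend — status part-time ✓ (not excluded); service 41 months ≥ 45 days ✓; dept Design ✓; grade G5 ≥ G5 ✓ → eligible.
Employer Retirement Match — service 41 months ≥ 60 days ✓; rating 3 ≥ 2 ✓; age 45 ≥ 18 ✓; 24 hrs/wk ≥ 20 ✓ → eligible.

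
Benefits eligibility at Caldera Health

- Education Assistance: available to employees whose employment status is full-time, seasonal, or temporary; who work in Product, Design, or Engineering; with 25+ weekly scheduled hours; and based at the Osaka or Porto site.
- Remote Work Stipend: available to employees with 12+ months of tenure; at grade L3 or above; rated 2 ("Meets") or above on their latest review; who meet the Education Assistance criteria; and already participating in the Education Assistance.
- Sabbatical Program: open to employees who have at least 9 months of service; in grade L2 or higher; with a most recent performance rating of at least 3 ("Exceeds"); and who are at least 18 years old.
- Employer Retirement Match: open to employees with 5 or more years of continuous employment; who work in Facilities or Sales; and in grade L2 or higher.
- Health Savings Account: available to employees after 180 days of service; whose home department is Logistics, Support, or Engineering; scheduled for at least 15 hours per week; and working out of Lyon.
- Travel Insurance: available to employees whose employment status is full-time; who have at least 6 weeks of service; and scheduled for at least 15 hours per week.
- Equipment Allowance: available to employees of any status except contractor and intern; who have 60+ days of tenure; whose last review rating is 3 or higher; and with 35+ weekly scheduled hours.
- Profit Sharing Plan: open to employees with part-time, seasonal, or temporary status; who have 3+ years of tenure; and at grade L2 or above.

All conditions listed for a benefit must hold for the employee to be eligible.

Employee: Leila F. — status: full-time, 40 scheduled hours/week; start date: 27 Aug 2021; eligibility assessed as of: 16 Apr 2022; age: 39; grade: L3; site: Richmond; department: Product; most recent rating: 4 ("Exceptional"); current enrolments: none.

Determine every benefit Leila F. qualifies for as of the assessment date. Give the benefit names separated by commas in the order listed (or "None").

Service from 27 Aug 2021 to 16 Apr 2022: 232 days.
Education Assistance — status full-time ✓; dept Product ✓; 40 hrs/wk ≥ 25 ✓; site Richmond ✗ (not Osaka or Porto) → not eligible.
Remote Work Stipend — service 232 days < 12 months (≈360 days) ✗ → not eligible.
Sabbatical Program — service 232 days < 9 months (≈270 days) ✗ → not eligible.
Employer Retirement Match — service 232 days < 5 years (≈1825 days) ✗ → not eligible.
Health Savings Account — service 232 days ≥ 180 days ✓; dept Product ✗ → not eligible.
Travel Insurance — status full-time ✓; service 232 days ≥ 6 weeks (≈42 days) ✓; 40 hrs/wk ≥ 15 ✓ → eligible.
Equipment Allowance — status full-time ✓ (not excluded); service 232 days ≥ 60 days ✓; rating 4 ≥ 3 ✓; 40 hrs/wk ≥ 35 ✓ → eligible.
Profit Sharing Plan — status full-time ✗ (requires part-time, seasonal, or temporary) → not eligible.

Travel Insurance, Equipment Allowance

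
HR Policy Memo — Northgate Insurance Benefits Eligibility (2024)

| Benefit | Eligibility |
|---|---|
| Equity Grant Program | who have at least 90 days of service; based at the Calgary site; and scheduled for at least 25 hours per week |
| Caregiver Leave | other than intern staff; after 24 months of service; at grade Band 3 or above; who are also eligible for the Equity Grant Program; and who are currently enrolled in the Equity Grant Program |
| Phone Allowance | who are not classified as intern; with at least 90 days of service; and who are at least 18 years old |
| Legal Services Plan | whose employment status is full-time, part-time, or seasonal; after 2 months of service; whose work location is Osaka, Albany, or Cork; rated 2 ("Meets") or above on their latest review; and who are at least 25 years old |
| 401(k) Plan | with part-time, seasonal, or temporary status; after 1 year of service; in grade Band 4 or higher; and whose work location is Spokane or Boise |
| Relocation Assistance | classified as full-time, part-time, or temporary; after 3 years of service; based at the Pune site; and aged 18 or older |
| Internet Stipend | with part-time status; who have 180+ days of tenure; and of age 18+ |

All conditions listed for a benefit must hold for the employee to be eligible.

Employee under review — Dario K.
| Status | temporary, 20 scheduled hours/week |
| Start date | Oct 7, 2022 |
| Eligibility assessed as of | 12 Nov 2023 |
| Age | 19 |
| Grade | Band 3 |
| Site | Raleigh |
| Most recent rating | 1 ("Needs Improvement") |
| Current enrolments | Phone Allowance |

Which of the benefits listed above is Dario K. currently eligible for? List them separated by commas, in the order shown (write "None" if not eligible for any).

Phone Allowance

Service from Oct 7, 2022 to 12 Nov 2023: 401 days.
Equity Grant Program — service 401 days ≥ 90 days ✓; site Raleigh ✗ (not Calgary) → not eligible.
Caregiver Leave — status temporary ✓ (not excluded); service 401 days < 24 months (≈720 days) ✗ → not eligible.
Phone Allowance — status temporary ✓ (not excluded); service 401 days ≥ 90 days ✓; age 19 ≥ 18 ✓ → eligible.
Legal Services Plan — status temporary ✗ (requires full-time, part-time, or seasonal) → not eligible.
401(k) Plan — status temporary ✓; service 401 days ≥ 1 year (≈365 days) ✓; grade Band 3 < Band 4 ✗ → not eligible.
Relocation Assistance — status temporary ✓; service 401 days < 3 years (≈1095 days) ✗ → not eligible.
Internet Stipend — status temporary ✗ (requires part-time) → not eligible.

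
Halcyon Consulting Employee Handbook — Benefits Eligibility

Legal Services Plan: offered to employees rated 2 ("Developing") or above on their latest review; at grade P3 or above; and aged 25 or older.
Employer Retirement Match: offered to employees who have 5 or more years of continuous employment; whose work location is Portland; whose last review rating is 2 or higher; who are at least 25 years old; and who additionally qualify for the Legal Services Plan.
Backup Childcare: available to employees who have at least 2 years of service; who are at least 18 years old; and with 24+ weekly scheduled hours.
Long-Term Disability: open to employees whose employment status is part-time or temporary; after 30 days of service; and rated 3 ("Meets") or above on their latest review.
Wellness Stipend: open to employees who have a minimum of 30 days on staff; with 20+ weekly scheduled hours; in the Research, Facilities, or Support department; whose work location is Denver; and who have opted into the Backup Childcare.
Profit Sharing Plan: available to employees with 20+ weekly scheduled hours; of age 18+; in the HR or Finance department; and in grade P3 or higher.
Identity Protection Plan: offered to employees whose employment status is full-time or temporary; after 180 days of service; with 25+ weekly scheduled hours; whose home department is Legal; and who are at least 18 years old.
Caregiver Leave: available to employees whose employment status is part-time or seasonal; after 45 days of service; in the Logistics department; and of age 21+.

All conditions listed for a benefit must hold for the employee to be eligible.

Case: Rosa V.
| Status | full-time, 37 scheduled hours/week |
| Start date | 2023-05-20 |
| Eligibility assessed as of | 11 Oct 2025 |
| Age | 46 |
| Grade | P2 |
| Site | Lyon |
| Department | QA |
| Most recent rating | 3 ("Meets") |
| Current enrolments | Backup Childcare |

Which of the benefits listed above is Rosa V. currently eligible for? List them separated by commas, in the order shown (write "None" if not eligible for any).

Backup Childcare

Service from 2023-05-20 to 11 Oct 2025: 875 days.
Legal Services Plan — rating 3 ≥ 2 ✓; grade P2 < P3 ✗ → not eligible.
Employer Retirement Match — service 875 days < 5 years (≈1825 days) ✗ → not eligible.
Backup Childcare — service 875 days ≥ 2 years (≈730 days) ✓; age 46 ≥ 18 ✓; 37 hrs/wk ≥ 24 ✓ → eligible.
Long-Term Disability — status full-time ✗ (requires part-time or temporary) → not eligible.
Wellness Stipend — service 875 days ≥ 30 days ✓; 37 hrs/wk ≥ 20 ✓; dept QA ✗ → not eligible.
Profit Sharing Plan — 37 hrs/wk ≥ 20 ✓; age 46 ≥ 18 ✓; dept QA ✗ → not eligible.
Identity Protection Plan — status full-time ✓; service 875 days ≥ 180 days ✓; 37 hrs/wk ≥ 25 ✓; dept QA ✗ → not eligible.
Caregiver Leave — status full-time ✗ (requires part-time or seasonal) → not eligible.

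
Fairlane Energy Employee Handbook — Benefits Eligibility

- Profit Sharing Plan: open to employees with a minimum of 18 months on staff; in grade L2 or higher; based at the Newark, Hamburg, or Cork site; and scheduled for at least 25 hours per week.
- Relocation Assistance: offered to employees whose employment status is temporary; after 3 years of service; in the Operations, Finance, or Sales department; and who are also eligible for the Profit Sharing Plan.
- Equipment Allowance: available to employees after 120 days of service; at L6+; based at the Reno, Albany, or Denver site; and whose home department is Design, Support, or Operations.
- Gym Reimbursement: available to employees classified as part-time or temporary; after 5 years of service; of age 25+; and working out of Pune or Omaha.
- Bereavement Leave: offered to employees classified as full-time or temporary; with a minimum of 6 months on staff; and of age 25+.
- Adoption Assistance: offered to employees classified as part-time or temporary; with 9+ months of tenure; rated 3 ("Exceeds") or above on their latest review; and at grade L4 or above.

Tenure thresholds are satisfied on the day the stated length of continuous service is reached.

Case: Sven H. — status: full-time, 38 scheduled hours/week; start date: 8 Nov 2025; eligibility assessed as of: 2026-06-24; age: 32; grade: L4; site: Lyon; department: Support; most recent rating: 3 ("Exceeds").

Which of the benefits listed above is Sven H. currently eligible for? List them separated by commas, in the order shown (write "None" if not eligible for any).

Service from 8 Nov 2025 to 2026-06-24: 228 days.
Profit Sharing Plan — service 228 days < 18 months (≈540 days) ✗ → not eligible.
Relocation Assistance — status full-time ✗ (requires temporary) → not eligible.
Equipment Allowance — service 228 days ≥ 120 days ✓; grade L4 < L6 ✗ → not eligible.
Gym Reimbursement — status full-time ✗ (requires part-time or temporary) → not eligible.
Bereavement Leave — status full-time ✓; service 228 days ≥ 6 months (≈180 days) ✓; age 32 ≥ 25 ✓ → eligible.
Adoption Assistance — status full-time ✗ (requires part-time or temporary) → not eligible.

Bereavement Leave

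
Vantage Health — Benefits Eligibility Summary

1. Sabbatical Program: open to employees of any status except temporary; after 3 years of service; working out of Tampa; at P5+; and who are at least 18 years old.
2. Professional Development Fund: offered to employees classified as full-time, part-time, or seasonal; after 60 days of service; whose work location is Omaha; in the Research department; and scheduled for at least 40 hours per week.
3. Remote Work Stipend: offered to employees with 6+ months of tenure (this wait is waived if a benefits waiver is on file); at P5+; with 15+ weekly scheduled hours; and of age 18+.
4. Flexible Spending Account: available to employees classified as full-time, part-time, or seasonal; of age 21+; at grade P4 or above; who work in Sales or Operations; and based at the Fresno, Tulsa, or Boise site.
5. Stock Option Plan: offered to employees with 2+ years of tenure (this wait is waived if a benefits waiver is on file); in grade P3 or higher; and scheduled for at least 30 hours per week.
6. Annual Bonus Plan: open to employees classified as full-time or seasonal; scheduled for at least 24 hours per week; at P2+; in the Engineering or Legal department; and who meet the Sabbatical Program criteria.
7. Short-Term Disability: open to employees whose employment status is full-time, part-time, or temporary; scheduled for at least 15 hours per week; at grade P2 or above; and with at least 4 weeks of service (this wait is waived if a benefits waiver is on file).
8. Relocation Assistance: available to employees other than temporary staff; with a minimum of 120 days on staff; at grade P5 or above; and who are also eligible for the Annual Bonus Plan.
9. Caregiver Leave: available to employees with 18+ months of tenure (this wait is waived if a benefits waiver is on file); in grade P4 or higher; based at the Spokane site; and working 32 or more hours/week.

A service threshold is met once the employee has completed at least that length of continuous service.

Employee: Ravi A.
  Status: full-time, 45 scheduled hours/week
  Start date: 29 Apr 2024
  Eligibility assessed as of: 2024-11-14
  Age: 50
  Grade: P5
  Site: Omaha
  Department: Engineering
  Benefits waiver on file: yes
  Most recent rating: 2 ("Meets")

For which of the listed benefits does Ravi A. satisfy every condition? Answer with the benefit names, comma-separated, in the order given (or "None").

Service from 29 Apr 2024 to 2024-11-14: 199 days.
Sabbatical Program — status full-time ✓ (not excluded); service 199 days < 3 years (≈1095 days) ✗ → not eligible.
Professional Development Fund — status full-time ✓; service 199 days ≥ 60 days ✓; site Omaha ✓; dept Engineering ✗ → not eligible.
Remote Work Stipend — benefits waiver on file ✓; grade P5 ≥ P5 ✓; 45 hrs/wk ≥ 15 ✓; age 50 ≥ 18 ✓ → eligible.
Flexible Spending Account — status full-time ✓; age 50 ≥ 21 ✓; grade P5 ≥ P4 ✓; dept Engineering ✗ → not eligible.
Stock Option Plan — benefits waiver on file ✓; grade P5 ≥ P3 ✓; 45 hrs/wk ≥ 30 ✓ → eligible.
Annual Bonus Plan — status full-time ✓; 45 hrs/wk ≥ 24 ✓; grade P5 ≥ P2 ✓; dept Engineering ✓; not eligible for Sabbatical Program ✗ → not eligible.
Short-Term Disability — status full-time ✓; 45 hrs/wk ≥ 15 ✓; grade P5 ≥ P2 ✓; benefits waiver on file ✓ → eligible.
Relocation Assistance — status full-time ✓ (not excluded); service 199 days ≥ 120 days ✓; grade P5 ≥ P5 ✓; not eligible for Annual Bonus Plan ✗ → not eligible.
Caregiver Leave — benefits waiver on file ✓; grade P5 ≥ P4 ✓; site Omaha ✗ (not Spokane) → not eligible.

Remote Work Stipend, Stock Option Plan, Short-Term Disability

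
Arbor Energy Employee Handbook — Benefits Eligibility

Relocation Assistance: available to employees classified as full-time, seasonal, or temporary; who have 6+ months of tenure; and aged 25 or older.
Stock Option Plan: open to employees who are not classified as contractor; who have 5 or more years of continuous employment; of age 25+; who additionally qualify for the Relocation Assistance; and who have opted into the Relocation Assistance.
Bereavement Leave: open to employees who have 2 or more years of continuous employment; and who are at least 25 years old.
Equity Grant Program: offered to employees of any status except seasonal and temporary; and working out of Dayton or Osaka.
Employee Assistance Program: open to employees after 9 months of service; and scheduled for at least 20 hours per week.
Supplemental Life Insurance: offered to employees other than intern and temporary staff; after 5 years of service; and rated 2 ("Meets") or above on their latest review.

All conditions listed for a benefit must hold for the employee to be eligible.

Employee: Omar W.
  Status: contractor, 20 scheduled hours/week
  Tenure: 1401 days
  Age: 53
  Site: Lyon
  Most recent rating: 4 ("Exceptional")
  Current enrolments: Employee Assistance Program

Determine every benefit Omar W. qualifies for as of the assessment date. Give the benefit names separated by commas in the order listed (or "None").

Relocation Assistance — status contractor ✗ (requires full-time, seasonal, or temporary) → not eligible.
Stock Option Plan — status contractor ✗ (excluded) → not eligible.
Bereavement Leave — service 1401 days ≥ 2 years (≈730 days) ✓; age 53 ≥ 25 ✓ → eligible.
Equity Grant Program — status contractor ✓ (not excluded); site Lyon ✗ (not Dayton or Osaka) → not eligible.
Employee Assistance Program — service 1401 days ≥ 9 months (≈270 days) ✓; 20 hrs/wk ≥ 20 ✓ → eligible.
Supplemental Life Insurance — status contractor ✓ (not excluded); service 1401 days < 5 years (≈1825 days) ✗ → not eligible.

Bereavement Leave, Employee Assistance Program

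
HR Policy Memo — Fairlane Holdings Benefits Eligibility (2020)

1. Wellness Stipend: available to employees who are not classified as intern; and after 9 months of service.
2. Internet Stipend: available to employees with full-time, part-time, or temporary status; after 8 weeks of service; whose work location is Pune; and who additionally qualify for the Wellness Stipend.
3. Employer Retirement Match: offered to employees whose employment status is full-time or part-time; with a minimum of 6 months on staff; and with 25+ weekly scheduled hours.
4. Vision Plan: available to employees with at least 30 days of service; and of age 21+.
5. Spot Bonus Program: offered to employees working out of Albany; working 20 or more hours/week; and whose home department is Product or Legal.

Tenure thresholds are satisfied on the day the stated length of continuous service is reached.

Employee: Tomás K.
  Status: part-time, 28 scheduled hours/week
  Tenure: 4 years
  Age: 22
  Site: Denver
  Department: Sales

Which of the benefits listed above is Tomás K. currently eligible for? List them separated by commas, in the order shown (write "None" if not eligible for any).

Wellness Stipend — status part-time ✓ (not excluded); service 4 years ≥ 9 months (≈270 days) ✓ → eligible.
Internet Stipend — status part-time ✓; service 4 years ≥ 8 weeks (≈56 days) ✓; site Denver ✗ (not Pune) → not eligible.
Employer Retirement Match — status part-time ✓; service 4 years ≥ 6 months (≈180 days) ✓; 28 hrs/wk ≥ 25 ✓ → eligible.
Vision Plan — service 4 years ≥ 30 days ✓; age 22 ≥ 21 ✓ → eligible.
Spot Bonus Program — site Denver ✗ (not Albany) → not eligible.

Wellness Stipend, Employer Retirement Match, Vision Plan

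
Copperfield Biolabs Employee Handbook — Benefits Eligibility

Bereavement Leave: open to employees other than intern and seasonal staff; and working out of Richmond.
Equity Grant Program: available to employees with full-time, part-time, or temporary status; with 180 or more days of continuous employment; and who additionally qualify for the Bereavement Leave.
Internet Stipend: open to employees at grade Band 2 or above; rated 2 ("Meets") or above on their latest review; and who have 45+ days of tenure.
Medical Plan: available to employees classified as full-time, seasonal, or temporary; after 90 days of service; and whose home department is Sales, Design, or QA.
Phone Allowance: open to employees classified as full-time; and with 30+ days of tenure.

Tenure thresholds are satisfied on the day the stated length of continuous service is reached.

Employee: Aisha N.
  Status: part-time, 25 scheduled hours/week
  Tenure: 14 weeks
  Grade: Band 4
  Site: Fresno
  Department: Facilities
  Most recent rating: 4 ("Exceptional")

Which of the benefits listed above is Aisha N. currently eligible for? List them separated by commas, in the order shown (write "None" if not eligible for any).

Bereavement Leave — status part-time ✓ (not excluded); site Fresno ✗ (not Richmond) → not eligible.
Equity Grant Program — status part-time ✓; service 14 weeks < 180 days ✗ → not eligible.
Internet Stipend — grade Band 4 ≥ Band 2 ✓; rating 4 ≥ 2 ✓; service 14 weeks ≥ 45 days ✓ → eligible.
Medical Plan — status part-time ✗ (requires full-time, seasonal, or temporary) → not eligible.
Phone Allowance — status part-time ✗ (requires full-time) → not eligible.

Internet Stipend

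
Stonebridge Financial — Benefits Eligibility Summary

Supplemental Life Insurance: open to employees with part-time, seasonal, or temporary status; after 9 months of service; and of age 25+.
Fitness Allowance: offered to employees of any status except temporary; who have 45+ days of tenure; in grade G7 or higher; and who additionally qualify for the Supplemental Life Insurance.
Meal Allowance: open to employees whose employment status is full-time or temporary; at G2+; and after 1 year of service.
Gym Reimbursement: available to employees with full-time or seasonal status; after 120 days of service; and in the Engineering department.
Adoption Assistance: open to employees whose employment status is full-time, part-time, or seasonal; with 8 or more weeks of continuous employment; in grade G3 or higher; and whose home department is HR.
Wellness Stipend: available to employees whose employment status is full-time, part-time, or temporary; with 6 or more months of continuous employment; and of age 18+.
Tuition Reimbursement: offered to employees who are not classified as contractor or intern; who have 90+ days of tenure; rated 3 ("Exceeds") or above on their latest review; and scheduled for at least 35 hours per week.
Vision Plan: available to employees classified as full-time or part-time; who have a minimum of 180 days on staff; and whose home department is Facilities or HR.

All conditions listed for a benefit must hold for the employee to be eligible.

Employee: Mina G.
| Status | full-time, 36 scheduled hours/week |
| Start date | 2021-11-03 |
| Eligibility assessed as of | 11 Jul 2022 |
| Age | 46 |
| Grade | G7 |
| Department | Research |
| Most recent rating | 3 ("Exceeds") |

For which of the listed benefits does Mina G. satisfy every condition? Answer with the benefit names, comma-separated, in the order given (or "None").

Service from 2021-11-03 to 11 Jul 2022: 250 days.
Supplemental Life Insurance — status full-time ✗ (requires part-time, seasonal, or temporary) → not eligible.
Fitness Allowance — status full-time ✓ (not excluded); service 250 days ≥ 45 days ✓; grade G7 ≥ G7 ✓; not eligible for Supplemental Life Insurance ✗ → not eligible.
Meal Allowance — status full-time ✓; grade G7 ≥ G2 ✓; service 250 days < 1 year (≈365 days) ✗ → not eligible.
Gym Reimbursement — status full-time ✓; service 250 days ≥ 120 days ✓; dept Research ✗ → not eligible.
Adoption Assistance — status full-time ✓; service 250 days ≥ 8 weeks (≈56 days) ✓; grade G7 ≥ G3 ✓; dept Research ✗ → not eligible.
Wellness Stipend — status full-time ✓; service 250 days ≥ 6 months (≈180 days) ✓; age 46 ≥ 18 ✓ → eligible.
Tuition Reimbursement — status full-time ✓ (not excluded); service 250 days ≥ 90 days ✓; rating 3 ≥ 3 ✓; 36 hrs/wk ≥ 35 ✓ → eligible.
Vision Plan — status full-time ✓; service 250 days ≥ 180 days ✓; dept Research ✗ → not eligible.

Wellness Stipend, Tuition Reimbursement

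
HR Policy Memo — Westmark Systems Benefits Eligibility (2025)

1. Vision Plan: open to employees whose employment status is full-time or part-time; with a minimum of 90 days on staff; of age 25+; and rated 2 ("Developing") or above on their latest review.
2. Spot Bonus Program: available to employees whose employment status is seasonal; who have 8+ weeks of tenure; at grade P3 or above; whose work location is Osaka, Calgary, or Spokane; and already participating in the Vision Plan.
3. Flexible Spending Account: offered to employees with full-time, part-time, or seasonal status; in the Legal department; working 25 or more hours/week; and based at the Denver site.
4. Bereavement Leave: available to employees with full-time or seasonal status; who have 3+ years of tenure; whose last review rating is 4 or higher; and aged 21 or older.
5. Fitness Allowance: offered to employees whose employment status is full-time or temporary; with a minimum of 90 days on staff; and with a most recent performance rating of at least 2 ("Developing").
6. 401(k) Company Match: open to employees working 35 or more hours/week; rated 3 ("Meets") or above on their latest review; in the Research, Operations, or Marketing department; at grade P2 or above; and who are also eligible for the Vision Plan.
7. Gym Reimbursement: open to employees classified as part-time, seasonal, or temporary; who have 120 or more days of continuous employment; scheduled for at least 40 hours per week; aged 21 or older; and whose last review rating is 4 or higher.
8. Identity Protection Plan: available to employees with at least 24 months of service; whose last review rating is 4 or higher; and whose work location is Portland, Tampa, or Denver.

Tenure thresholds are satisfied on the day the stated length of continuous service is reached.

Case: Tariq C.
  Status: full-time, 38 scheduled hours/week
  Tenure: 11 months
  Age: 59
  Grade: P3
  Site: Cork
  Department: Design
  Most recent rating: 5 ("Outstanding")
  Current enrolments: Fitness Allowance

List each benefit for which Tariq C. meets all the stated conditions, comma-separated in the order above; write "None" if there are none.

Vision Plan — status full-time ✓; service 11 months ≥ 90 days ✓; age 59 ≥ 25 ✓; rating 5 ≥ 2 ✓ → eligible.
Spot Bonus Program — status full-time ✗ (requires seasonal) → not eligible.
Flexible Spending Account — status full-time ✓; dept Design ✗ → not eligible.
Bereavement Leave — status full-time ✓; service 11 months < 3 years (≈1095 days) ✗ → not eligible.
Fitness Allowance — status full-time ✓; service 11 months ≥ 90 days ✓; rating 5 ≥ 2 ✓ → eligible.
401(k) Company Match — 38 hrs/wk ≥ 35 ✓; rating 5 ≥ 3 ✓; dept Design ✗ → not eligible.
Gym Reimbursement — status full-time ✗ (requires part-time, seasonal, or temporary) → not eligible.
Identity Protection Plan — service 11 months < 24 months ✗ → not eligible.

Vision Plan, Fitness Allowance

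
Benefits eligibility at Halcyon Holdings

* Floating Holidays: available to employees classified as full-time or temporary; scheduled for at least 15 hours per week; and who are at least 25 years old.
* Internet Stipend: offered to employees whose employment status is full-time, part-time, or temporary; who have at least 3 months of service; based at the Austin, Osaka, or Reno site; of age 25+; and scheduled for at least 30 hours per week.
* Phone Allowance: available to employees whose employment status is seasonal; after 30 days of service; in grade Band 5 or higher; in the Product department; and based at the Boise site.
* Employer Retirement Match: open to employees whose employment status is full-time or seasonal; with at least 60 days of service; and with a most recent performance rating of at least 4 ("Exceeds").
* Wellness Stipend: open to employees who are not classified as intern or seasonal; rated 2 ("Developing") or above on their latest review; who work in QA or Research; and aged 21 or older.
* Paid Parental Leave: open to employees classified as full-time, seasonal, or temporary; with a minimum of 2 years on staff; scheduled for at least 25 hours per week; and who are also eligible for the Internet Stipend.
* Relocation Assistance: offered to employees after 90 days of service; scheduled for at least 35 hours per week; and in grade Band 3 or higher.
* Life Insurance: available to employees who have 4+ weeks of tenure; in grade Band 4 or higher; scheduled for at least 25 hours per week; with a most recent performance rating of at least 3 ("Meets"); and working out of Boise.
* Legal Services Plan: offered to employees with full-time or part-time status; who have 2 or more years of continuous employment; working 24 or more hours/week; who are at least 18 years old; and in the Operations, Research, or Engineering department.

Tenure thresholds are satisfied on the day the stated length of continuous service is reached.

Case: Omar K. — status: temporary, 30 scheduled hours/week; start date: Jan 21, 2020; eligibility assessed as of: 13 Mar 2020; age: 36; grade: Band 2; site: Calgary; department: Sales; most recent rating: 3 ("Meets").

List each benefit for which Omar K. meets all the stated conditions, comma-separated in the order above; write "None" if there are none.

Floating Holidays

Service from Jan 21, 2020 to 13 Mar 2020: 52 days.
Floating Holidays — status temporary ✓; 30 hrs/wk ≥ 15 ✓; age 36 ≥ 25 ✓ → eligible.
Internet Stipend — status temporary ✓; service 52 days < 3 months (≈90 days) ✗ → not eligible.
Phone Allowance — status temporary ✗ (requires seasonal) → not eligible.
Employer Retirement Match — status temporary ✗ (requires full-time or seasonal) → not eligible.
Wellness Stipend — status temporary ✓ (not excluded); rating 3 ≥ 2 ✓; dept Sales ✗ → not eligible.
Paid Parental Leave — status temporary ✓; service 52 days < 2 years (≈730 days) ✗ → not eligible.
Relocation Assistance — service 52 days < 90 days ✗ → not eligible.
Life Insurance — service 52 days ≥ 4 weeks (≈28 days) ✓; grade Band 2 < Band 4 ✗ → not eligible.
Legal Services Plan — status temporary ✗ (requires full-time or part-time) → not eligible.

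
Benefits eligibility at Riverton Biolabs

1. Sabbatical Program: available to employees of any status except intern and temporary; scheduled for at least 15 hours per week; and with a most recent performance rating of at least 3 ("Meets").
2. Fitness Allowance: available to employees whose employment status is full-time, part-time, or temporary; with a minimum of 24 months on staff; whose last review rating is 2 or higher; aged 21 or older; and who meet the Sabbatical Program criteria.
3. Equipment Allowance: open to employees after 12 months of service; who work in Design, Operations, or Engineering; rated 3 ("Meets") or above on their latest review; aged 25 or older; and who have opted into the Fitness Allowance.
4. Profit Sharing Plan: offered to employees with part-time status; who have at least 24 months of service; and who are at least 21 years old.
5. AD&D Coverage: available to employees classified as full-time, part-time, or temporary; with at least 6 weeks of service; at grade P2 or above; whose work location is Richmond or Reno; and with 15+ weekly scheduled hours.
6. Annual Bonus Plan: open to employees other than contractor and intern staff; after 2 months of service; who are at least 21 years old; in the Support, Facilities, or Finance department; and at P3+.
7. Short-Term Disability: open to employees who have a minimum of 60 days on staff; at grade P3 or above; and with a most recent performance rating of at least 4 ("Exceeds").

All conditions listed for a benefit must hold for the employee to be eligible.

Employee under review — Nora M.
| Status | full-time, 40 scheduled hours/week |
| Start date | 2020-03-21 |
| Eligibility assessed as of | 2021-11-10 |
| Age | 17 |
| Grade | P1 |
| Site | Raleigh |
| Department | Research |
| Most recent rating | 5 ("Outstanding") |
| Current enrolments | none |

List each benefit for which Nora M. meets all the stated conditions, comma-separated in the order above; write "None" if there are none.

Sabbatical Program

Service from 2020-03-21 to 2021-11-10: 599 days.
Sabbatical Program — status full-time ✓ (not excluded); 40 hrs/wk ≥ 15 ✓; rating 5 ≥ 3 ✓ → eligible.
Fitness Allowance — status full-time ✓; service 599 days < 24 months (≈720 days) ✗ → not eligible.
Equipment Allowance — service 599 days ≥ 12 months (≈360 days) ✓; dept Research ✗ → not eligible.
Profit Sharing Plan — status full-time ✗ (requires part-time) → not eligible.
AD&D Coverage — status full-time ✓; service 599 days ≥ 6 weeks (≈42 days) ✓; grade P1 < P2 ✗ → not eligible.
Annual Bonus Plan — status full-time ✓ (not excluded); service 599 days ≥ 2 months (≈60 days) ✓; age 17 < 21 ✗ → not eligible.
Short-Term Disability — service 599 days ≥ 60 days ✓; grade P1 < P3 ✗ → not eligible.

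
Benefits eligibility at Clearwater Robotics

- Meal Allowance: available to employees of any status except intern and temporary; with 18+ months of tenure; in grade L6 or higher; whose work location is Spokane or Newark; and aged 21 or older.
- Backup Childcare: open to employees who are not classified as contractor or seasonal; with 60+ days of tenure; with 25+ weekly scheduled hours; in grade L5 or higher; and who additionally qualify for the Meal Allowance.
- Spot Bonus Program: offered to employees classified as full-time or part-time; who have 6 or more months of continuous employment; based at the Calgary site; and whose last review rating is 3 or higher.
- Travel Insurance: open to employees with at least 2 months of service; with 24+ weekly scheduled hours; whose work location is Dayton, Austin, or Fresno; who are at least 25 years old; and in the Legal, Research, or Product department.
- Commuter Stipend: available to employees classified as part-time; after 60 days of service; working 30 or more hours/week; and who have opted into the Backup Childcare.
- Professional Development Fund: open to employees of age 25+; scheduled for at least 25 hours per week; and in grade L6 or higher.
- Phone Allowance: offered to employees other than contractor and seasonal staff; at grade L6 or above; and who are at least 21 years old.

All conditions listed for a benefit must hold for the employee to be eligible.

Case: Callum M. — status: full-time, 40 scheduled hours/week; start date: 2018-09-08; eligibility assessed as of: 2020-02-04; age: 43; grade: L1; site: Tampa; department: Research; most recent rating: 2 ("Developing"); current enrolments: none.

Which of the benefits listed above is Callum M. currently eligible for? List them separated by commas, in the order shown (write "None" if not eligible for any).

Service from 2018-09-08 to 2020-02-04: 514 days.
Meal Allowance — status full-time ✓ (not excluded); service 514 days < 18 months (≈540 days) ✗ → not eligible.
Backup Childcare — status full-time ✓ (not excluded); service 514 days ≥ 60 days ✓; 40 hrs/wk ≥ 25 ✓; grade L1 < L5 ✗ → not eligible.
Spot Bonus Program — status full-time ✓; service 514 days ≥ 6 months (≈180 days) ✓; site Tampa ✗ (not Calgary) → not eligible.
Travel Insurance — service 514 days ≥ 2 months (≈60 days) ✓; 40 hrs/wk ≥ 24 ✓; site Tampa ✗ (not Dayton, Austin, or Fresno) → not eligible.
Commuter Stipend — status full-time ✗ (requires part-time) → not eligible.
Professional Development Fund — age 43 ≥ 25 ✓; 40 hrs/wk ≥ 25 ✓; grade L1 < L6 ✗ → not eligible.
Phone Allowance — status full-time ✓ (not excluded); grade L1 < L6 ✗ → not eligible.

None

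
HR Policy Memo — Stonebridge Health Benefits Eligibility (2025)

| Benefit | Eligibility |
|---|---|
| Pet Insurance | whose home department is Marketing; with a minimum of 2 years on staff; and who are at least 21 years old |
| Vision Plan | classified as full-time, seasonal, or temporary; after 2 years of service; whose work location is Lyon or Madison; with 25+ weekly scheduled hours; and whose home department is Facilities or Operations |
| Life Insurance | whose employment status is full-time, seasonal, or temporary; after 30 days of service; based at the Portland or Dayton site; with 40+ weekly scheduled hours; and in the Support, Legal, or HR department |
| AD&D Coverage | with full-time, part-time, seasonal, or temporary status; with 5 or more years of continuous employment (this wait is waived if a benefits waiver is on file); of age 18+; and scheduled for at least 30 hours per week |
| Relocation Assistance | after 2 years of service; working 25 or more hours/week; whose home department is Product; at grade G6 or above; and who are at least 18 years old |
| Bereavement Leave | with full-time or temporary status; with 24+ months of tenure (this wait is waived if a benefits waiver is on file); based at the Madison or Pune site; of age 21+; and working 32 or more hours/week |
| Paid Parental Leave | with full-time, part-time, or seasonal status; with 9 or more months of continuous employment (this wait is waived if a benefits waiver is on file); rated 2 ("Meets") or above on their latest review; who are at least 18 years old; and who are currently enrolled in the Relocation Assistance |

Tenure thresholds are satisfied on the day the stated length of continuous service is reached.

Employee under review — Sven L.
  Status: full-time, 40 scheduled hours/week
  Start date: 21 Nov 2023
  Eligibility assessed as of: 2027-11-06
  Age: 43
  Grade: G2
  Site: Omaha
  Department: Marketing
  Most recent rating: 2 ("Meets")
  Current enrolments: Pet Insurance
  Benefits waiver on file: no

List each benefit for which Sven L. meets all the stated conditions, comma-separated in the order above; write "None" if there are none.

Pet Insurance

Service from 21 Nov 2023 to 2027-11-06: 1446 days.
Pet Insurance — dept Marketing ✓; service 1446 days ≥ 2 years (≈730 days) ✓; age 43 ≥ 21 ✓ → eligible.
Vision Plan — status full-time ✓; service 1446 days ≥ 2 years (≈730 days) ✓; site Omaha ✗ (not Lyon or Madison) → not eligible.
Life Insurance — status full-time ✓; service 1446 days ≥ 30 days ✓; site Omaha ✗ (not Portland or Dayton) → not eligible.
AD&D Coverage — status full-time ✓; no waiver, service 1446 days < 5 years (≈1825 days) ✗ → not eligible.
Relocation Assistance — service 1446 days ≥ 2 years (≈730 days) ✓; 40 hrs/wk ≥ 25 ✓; dept Marketing ✗ → not eligible.
Bereavement Leave — status full-time ✓; no waiver, service 1446 days ≥ 24 months (≈720 days) ✓; site Omaha ✗ (not Madison or Pune) → not eligible.
Paid Parental Leave — status full-time ✓; no waiver, service 1446 days ≥ 9 months (≈270 days) ✓; rating 2 ≥ 2 ✓; age 43 ≥ 18 ✓; not enrolled in Relocation Assistance ✗ → not eligible.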